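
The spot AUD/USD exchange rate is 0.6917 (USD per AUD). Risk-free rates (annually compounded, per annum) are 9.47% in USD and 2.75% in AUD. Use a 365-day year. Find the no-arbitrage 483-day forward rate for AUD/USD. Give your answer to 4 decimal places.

0.7522

By covered interest parity, F = S · (1+r_USD)^T / (1+r_AUD)^T
= 0.6917 × 1.127194 / 1.036551 = 0.6917 × 1.087447
F = 0.7522 USD per AUD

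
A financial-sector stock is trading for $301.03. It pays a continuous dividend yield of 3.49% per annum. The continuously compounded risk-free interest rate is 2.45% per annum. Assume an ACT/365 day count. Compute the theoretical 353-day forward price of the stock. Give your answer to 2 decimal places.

F = S·e^((r − q)T) = 301.03 · e^((0.0245 − 0.0349) × 353/365)
= 301.03 · e^-0.010058 = 301.03 × 0.989992
F = $298.02

$298.02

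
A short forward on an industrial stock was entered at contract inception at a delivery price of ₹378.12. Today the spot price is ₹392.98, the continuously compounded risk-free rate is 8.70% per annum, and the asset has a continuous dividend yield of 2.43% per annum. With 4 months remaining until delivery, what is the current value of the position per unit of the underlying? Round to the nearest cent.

-₹22.50

Current fair forward for the remaining 4 months: F = S·e^((r − q)·T), (r − q) = 0.0870 − 0.0243 = 0.0627
F = 392.98 · e^(0.0627 × 4/12) = 392.98 × 1.021120 = 401.2797
Value of long forward = (F − K)·e^(−rT) = (401.2797 − 378.12) · e^(−0.0870·4/12)
= 23.1597 × 0.971416 = 22.50
Short position value = −(long value) = -₹22.50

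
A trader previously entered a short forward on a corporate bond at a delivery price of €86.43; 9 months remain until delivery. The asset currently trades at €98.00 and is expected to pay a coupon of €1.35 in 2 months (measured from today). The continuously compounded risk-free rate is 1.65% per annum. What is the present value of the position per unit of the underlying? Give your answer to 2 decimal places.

-€11.29

PV(remaining coupons) I = 1.35·e^(−0.0165·2/12) = 1.3463
Current forward F = (S − I)·e^(rT) = (98.00 − 1.3463)·e^(0.0165·9/12) = 96.6537 × 1.012452 = 97.8572
Value (long) = (F − K)·e^(−rT) = (97.8572 − 86.43) × 0.987701 = 11.2867
Short position value = −(long value) = -€11.29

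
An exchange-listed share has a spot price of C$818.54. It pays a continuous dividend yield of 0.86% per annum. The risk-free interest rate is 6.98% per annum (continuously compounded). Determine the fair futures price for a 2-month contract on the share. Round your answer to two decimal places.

F = S·e^((r − q)T) = 818.54 · e^((0.0698 − 0.0086) × 2/12)
= 818.54 · e^0.010200 = 818.54 × 1.010252
F = C$826.93

C$826.93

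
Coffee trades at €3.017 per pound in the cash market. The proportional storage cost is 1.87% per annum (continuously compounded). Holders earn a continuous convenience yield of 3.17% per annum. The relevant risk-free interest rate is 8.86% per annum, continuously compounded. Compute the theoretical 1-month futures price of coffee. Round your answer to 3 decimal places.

€3.036 per pound

Net carry = r + u − y = 0.0886 + 0.0187 − 0.0317 = 0.0756
F = S·e^((r+u−y)T) = 3.017 · e^(0.0756 × 1/12) = 3.017 · e^0.006300
= 3.017 × 1.006320 = €3.036 per pound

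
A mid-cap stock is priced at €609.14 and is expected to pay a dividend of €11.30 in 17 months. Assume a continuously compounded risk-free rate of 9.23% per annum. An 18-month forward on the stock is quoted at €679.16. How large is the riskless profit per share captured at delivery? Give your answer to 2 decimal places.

€9.05 per share

PV(dividends) I = 11.30·e^(−0.0923·17/12) = 9.9150
Fair forward F* = (S − I)·e^(rT) = (609.14 − 9.9150)·e^0.138450 = 599.2250 × 1.148492 = 688.2051
Market €679.16 < fair 688.2051: forward underpriced → reverse cash-and-carry (short the stock, invest proceeds at r, pay the dividends, go long the forward).
Profit at T = |F_mkt − F*| = |679.16 − 688.2051| = €9.05 per share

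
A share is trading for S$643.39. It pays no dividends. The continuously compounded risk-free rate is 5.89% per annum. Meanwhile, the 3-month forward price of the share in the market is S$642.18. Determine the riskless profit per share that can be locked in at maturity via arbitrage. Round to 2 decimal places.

S$10.75 per share

Fair forward: F* = S·e^(carry·T), with carry = r = 0.0589
F* = 643.39 · e^(0.0589 × 3/12) = 643.39 · e^0.014725 = 643.39 × 1.014834 = S$652.9340
Market S$642.18 < fair S$652.9340: forward underpriced → reverse cash-and-carry (short spot, go long the forward).
At maturity, profit = |F_mkt − F*| = |642.18 − 652.9340| = S$10.75 per share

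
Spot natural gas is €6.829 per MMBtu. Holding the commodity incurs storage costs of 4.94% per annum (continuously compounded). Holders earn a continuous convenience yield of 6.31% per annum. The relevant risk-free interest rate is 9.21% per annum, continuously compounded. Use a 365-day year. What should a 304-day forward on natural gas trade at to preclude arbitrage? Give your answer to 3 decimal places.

€7.290 per MMBtu

Net carry = r + u − y = 0.0921 + 0.0494 − 0.0631 = 0.0784
F = S·e^((r+u−y)T) = 6.829 · e^(0.0784 × 304/365) = 6.829 · e^0.065298
= 6.829 × 1.067477 = €7.290 per MMBtu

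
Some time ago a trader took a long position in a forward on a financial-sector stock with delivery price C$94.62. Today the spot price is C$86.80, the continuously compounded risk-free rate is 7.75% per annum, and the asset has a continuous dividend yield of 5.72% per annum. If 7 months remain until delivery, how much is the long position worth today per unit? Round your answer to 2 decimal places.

Current fair forward for the remaining 7 months: F = S·e^((r − q)·T), (r − q) = 0.0775 − 0.0572 = 0.0203
F = 86.80 · e^(0.0203 × 7/12) = 86.80 × 1.011912 = 87.8340
Value of long forward = (F − K)·e^(−rT) = (87.8340 − 94.62) · e^(−0.0775·7/12)
= -6.7860 × 0.955798 = -6.49

-C$6.49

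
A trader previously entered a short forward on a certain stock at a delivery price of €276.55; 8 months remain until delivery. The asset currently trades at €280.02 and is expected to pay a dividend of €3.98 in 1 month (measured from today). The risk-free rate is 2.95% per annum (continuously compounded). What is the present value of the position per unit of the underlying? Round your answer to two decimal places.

-€4.89

PV(remaining dividends) I = 3.98·e^(−0.0295·1/12) = 3.9702
Current forward F = (S − I)·e^(rT) = (280.02 − 3.9702)·e^(0.0295·8/12) = 276.0498 × 1.019861 = 281.5324
Value (long) = (F − K)·e^(−rT) = (281.5324 − 276.55) × 0.980525 = 4.8854
Short position value = −(long value) = -€4.89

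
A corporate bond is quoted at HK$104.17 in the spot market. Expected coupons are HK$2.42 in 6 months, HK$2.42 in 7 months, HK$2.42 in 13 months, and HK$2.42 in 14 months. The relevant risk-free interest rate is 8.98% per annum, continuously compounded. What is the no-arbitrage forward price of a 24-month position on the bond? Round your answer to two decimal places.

HK$113.91

PV(coupons) I = 2.42·e^(−0.0898·6/12) + 2.42·e^(−0.0898·7/12) + 2.42·e^(−0.0898·13/12) + 2.42·e^(−0.0898·14/12)
I = 2.3137 + 2.2965 + 2.1957 + 2.1793 = 8.9852
F = (S − I)·e^(rT) = (104.17 − 8.9852) · e^(0.0898·24/12)
= 95.1848 · e^0.179600 = 95.1848 × 1.196739 = HK$113.91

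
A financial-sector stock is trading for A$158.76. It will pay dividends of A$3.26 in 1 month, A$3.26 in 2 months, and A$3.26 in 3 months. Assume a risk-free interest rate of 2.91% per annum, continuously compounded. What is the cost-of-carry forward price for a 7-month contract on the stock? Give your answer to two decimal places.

A$151.58

PV(dividends) I = 3.26·e^(−0.0291·1/12) + 3.26·e^(−0.0291·2/12) + 3.26·e^(−0.0291·3/12)
I = 3.2521 + 3.2442 + 3.2364 = 9.7327
F = (S − I)·e^(rT) = (158.76 − 9.7327) · e^(0.0291·7/12)
= 149.0273 · e^0.016975 = 149.0273 × 1.017120 = A$151.58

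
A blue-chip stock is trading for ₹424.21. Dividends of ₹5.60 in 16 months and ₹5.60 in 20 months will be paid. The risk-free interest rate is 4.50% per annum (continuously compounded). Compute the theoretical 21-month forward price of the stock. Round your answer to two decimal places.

₹447.64

PV(dividends) I = 5.60·e^(−0.0450·16/12) + 5.60·e^(−0.0450·20/12)
I = 5.2739 + 5.1954 = 10.4693
F = (S − I)·e^(rT) = (424.21 − 10.4693) · e^(0.0450·21/12)
= 413.7407 · e^0.078750 = 413.7407 × 1.081934 = ₹447.64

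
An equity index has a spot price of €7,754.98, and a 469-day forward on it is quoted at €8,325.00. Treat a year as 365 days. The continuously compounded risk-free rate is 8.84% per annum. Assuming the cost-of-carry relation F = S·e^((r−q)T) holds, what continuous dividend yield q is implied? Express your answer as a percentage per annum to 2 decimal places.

3.32%

From F = S·e^((r−q)T): (r − q) = ln(F/S)/T
ln(8325.00/7754.98) = ln(1.073504) = 0.070928
(r − q) = 0.070928 / (469/365) = 0.055200
q = r − ln(F/S)/T = 0.0884 − 0.055200 = 0.033200
q = 3.32%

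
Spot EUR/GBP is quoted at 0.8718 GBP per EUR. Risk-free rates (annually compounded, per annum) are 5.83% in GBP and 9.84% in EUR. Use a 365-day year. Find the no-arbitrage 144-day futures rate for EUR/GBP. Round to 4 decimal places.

0.8591

By covered interest parity, F = S · (1+r_GBP)^T / (1+r_EUR)^T
= 0.8718 × 1.022607 / 1.037722 = 0.8718 × 0.985434
F = 0.8591 GBP per EUR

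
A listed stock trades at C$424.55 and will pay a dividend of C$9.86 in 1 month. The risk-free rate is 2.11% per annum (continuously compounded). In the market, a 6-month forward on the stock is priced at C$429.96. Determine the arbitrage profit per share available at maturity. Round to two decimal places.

PV(dividends) I = 9.86·e^(−0.0211·1/12) = 9.8427
Fair forward F* = (S − I)·e^(rT) = (424.55 − 9.8427)·e^0.010550 = 414.7073 × 1.010606 = 419.1057
Market C$429.96 > fair 419.1057: forward overpriced → cash-and-carry (borrow at r, buy the stock and collect the dividends, short the forward).
Profit at T = |F_mkt − F*| = |429.96 − 419.1057| = C$10.85 per share

C$10.85 per share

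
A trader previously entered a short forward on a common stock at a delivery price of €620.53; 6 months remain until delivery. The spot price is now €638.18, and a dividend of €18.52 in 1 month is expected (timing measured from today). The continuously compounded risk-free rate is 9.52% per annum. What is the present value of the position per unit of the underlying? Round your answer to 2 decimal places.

-€28.12

PV(remaining dividends) I = 18.52·e^(−0.0952·1/12) = 18.3737
Current forward F = (S − I)·e^(rT) = (638.18 − 18.3737)·e^(0.0952·6/12) = 619.8063 × 1.048751 = 650.0225
Value (long) = (F − K)·e^(−rT) = (650.0225 − 620.53) × 0.953515 = 28.1215
Short position value = −(long value) = -€28.12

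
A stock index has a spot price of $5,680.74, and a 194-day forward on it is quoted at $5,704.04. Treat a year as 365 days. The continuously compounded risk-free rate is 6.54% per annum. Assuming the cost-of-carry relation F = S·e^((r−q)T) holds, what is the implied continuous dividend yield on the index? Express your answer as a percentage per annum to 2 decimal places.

5.77%

From F = S·e^((r−q)T): (r − q) = ln(F/S)/T
ln(5704.04/5680.74) = ln(1.004102) = 0.004094
(r − q) = 0.004094 / (194/365) = 0.007703
q = r − ln(F/S)/T = 0.0654 − 0.007703 = 0.057697
q = 5.77%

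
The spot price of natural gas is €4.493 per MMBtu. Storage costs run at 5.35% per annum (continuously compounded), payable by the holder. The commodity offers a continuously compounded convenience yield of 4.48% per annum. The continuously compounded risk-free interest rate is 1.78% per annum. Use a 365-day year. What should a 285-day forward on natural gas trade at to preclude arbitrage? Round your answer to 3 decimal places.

€4.587 per MMBtu

Net carry = r + u − y = 0.0178 + 0.0535 − 0.0448 = 0.0265
F = S·e^((r+u−y)T) = 4.493 · e^(0.0265 × 285/365) = 4.493 · e^0.020692
= 4.493 × 1.020908 = €4.587 per MMBtu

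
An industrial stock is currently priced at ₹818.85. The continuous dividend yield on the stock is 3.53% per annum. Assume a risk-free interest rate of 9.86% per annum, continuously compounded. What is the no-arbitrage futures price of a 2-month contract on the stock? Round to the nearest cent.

₹827.53

F = S·e^((r − q)T) = 818.85 · e^((0.0986 − 0.0353) × 2/12)
= 818.85 · e^0.010550 = 818.85 × 1.010606
F = ₹827.53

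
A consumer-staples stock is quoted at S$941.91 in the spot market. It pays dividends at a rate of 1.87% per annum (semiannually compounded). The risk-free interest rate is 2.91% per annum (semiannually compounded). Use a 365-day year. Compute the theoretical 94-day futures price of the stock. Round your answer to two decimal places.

S$944.41

F = S · (1+r/2)^(2T) / (1+q/2)^(2T)
= 941.91 × 1.007468 / 1.004805 = 941.91 × 1.002650
F = S$944.41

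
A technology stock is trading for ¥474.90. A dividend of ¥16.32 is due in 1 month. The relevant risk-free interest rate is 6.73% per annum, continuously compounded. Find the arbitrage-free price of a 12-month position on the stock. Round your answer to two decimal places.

PV(dividends) I = 16.32·e^(−0.0673·1/12)
I = 16.2287
F = (S − I)·e^(rT) = (474.90 − 16.2287) · e^(0.0673·12/12)
= 458.6713 · e^0.067300 = 458.6713 × 1.069616 = ¥490.60

¥490.60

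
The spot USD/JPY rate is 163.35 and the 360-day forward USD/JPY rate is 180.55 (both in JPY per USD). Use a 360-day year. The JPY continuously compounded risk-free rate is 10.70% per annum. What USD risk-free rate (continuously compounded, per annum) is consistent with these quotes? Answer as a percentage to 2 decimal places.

0.69%

F = S·e^((r_JPY − r_USD)T) ⇒ r_USD = r_JPY − ln(F/S)/T
ln(180.55/163.35) = 0.100113; /(360/360) = 0.100113
r_USD = 0.1070 − 0.100113 = 0.006887
r_USD = 0.69%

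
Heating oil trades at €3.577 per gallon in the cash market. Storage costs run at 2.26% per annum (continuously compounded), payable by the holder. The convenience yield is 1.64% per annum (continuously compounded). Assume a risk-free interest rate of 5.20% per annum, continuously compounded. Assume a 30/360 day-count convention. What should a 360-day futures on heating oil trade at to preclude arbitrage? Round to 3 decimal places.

€3.791 per gallon

Net carry = r + u − y = 0.0520 + 0.0226 − 0.0164 = 0.0582
F = S·e^((r+u−y)T) = 3.577 · e^(0.0582 × 360/360) = 3.577 · e^0.058200
= 3.577 × 1.059927 = €3.791 per gallon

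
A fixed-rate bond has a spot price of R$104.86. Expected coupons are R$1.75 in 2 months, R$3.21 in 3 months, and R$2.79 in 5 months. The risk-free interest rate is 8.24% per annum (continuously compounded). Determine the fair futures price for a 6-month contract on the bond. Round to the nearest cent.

PV(coupons) I = 1.75·e^(−0.0824·2/12) + 3.21·e^(−0.0824·3/12) + 2.79·e^(−0.0824·5/12)
I = 1.7261 + 3.1446 + 2.6958 = 7.5665
F = (S − I)·e^(rT) = (104.86 − 7.5665) · e^(0.0824·6/12)
= 97.2935 · e^0.041200 = 97.2935 × 1.042060 = R$101.39

R$101.39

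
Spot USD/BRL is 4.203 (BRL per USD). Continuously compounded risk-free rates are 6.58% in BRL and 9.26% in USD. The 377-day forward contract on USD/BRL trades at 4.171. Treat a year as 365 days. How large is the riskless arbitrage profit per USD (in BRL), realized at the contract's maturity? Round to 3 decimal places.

0.083 per USD (in BRL)

Fair forward: F* = S·e^(carry·T), with carry = (r_BRL − r_USD) = 0.0658 − 0.0926 = -0.0268
F* = 4.203 · e^(-0.0268 × 377/365) = 4.203 · e^-0.027681 = 4.203 × 0.972699 = 4.0883
Market 4.171 > fair 4.0883: forward overpriced → cash-and-carry (buy spot, short the forward).
At maturity, profit = |F_mkt − F*| = |4.171 − 4.0883| = 0.083 per USD (in BRL)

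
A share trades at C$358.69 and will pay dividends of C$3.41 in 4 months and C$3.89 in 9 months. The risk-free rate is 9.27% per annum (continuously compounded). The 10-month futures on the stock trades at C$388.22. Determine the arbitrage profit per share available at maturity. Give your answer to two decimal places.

PV(dividends) I = 3.41·e^(−0.0927·4/12) + 3.89·e^(−0.0927·9/12) = 6.9350
Fair futures F* = (S − I)·e^(rT) = (358.69 − 6.9350)·e^0.077250 = 351.7550 × 1.080312 = 380.0051
Market C$388.22 > fair 380.0051: forward overpriced → cash-and-carry (borrow at r, buy the stock and collect the dividends, short the forward).
Profit at T = |F_mkt − F*| = |388.22 − 380.0051| = C$8.21 per share

C$8.21 per share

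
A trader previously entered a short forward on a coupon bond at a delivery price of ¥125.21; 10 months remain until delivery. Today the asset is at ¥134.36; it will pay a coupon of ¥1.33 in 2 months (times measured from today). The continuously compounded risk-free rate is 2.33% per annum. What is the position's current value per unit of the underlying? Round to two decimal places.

-¥10.23

PV(remaining coupons) I = 1.33·e^(−0.0233·2/12) = 1.3248
Current forward F = (S − I)·e^(rT) = (134.36 − 1.3248)·e^(0.0233·10/12) = 133.0352 × 1.019606 = 135.6435
Value (long) = (F − K)·e^(−rT) = (135.6435 − 125.21) × 0.980771 = 10.2329
Short position value = −(long value) = -¥10.23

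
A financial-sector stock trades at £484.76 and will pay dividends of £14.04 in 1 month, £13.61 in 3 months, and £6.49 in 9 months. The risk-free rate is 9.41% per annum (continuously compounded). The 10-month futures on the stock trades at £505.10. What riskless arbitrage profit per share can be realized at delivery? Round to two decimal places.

PV(dividends) I = 14.04·e^(−0.0941·1/12) + 13.61·e^(−0.0941·3/12) + 6.49·e^(−0.0941·9/12) = 33.2717
Fair futures F* = (S − I)·e^(rT) = (484.76 − 33.2717)·e^0.078417 = 451.4883 × 1.081574 = 488.3180
Market £505.10 > fair 488.3180: forward overpriced → cash-and-carry (borrow at r, buy the stock and collect the dividends, short the forward).
Profit at T = |F_mkt − F*| = |505.10 − 488.3180| = £16.78 per share

£16.78 per share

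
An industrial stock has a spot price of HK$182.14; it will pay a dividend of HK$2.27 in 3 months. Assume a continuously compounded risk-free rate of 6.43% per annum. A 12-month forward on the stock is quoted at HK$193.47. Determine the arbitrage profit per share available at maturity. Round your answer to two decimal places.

PV(dividends) I = 2.27·e^(−0.0643·3/12) = 2.2338
Fair forward F* = (S − I)·e^(rT) = (182.14 − 2.2338)·e^0.064300 = 179.9062 × 1.066412 = 191.8541
Market HK$193.47 > fair 191.8541: forward overpriced → cash-and-carry (borrow at r, buy the stock and collect the dividends, short the forward).
Profit at T = |F_mkt − F*| = |193.47 − 191.8541| = HK$1.62 per share

HK$1.62 per share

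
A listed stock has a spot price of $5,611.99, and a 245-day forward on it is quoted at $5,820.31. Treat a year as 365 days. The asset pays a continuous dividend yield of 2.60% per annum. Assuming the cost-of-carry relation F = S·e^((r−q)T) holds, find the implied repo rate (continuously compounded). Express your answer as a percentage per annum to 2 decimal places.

From F = S·e^((r−q)T): (r − q) = ln(F/S)/T
ln(5820.31/5611.99) = ln(1.037121) = 0.036449
(r − q) = 0.036449 / (245/365) = 0.054302
r = ln(F/S)/T + q = 0.054302 + 0.0260 = 0.080302
r = 8.03%

8.03%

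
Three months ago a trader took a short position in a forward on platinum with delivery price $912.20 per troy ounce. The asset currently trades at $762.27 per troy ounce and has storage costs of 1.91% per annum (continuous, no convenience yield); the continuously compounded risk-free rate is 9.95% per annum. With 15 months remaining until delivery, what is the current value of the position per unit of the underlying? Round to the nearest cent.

Current fair forward for the remaining 15 months: F = S·e^((r + u)·T), (r + u) = 0.0995 + 0.0191 = 0.1186
F = 762.27 · e^(0.1186 × 15/12) = 762.27 × 1.159803 = 884.0830
Value of long forward = (F − K)·e^(−rT) = (884.0830 − 912.20) · e^(−0.0995·15/12)
= -28.1170 × 0.883049 = -24.83
Short position value = −(long value) = $24.83

$24.83 per troy ounce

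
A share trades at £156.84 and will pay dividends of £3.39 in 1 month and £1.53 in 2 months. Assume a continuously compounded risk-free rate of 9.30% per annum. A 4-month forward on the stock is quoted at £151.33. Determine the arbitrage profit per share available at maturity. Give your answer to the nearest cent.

£5.42 per share

PV(dividends) I = 3.39·e^(−0.0930·1/12) + 1.53·e^(−0.0930·2/12) = 4.8703
Fair forward F* = (S − I)·e^(rT) = (156.84 − 4.8703)·e^0.031000 = 151.9697 × 1.031486 = 156.7546
Market £151.33 < fair 156.7546: forward underpriced → reverse cash-and-carry (short the stock, invest proceeds at r, pay the dividends, go long the forward).
Profit at T = |F_mkt − F*| = |151.33 − 156.7546| = £5.42 per share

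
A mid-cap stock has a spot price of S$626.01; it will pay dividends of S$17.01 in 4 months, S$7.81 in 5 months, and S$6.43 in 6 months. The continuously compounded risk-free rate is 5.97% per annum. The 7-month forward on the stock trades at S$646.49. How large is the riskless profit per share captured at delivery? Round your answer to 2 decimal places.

S$29.91 per share

PV(dividends) I = 17.01·e^(−0.0597·4/12) + 7.81·e^(−0.0597·5/12) + 6.43·e^(−0.0597·6/12) = 30.5339
Fair forward F* = (S − I)·e^(rT) = (626.01 − 30.5339)·e^0.034825 = 595.4761 × 1.035438 = 616.5786
Market S$646.49 > fair 616.5786: forward overpriced → cash-and-carry (borrow at r, buy the stock and collect the dividends, short the forward).
Profit at T = |F_mkt − F*| = |646.49 − 616.5786| = S$29.91 per share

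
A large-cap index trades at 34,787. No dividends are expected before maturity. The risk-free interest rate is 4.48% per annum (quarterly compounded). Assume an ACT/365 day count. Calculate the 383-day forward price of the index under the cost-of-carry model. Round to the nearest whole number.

36,452

F = S · (1+r/4)^(4T)
= 34787 × 1.047858
F = 36,452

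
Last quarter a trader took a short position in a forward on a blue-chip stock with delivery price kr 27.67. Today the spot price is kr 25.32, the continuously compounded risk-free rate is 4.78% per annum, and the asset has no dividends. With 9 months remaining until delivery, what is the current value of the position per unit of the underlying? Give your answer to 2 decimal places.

kr 1.38

Current fair forward for the remaining 9 months: F = S·e^(r·T), r = 0.0478
F = 25.32 · e^(0.0478 × 9/12) = 25.32 × 1.036500 = 26.2442
Value of long forward = (F − K)·e^(−rT) = (26.2442 − 27.67) · e^(−0.0478·9/12)
= -1.4258 × 0.964785 = -1.38
Short position value = −(long value) = kr 1.38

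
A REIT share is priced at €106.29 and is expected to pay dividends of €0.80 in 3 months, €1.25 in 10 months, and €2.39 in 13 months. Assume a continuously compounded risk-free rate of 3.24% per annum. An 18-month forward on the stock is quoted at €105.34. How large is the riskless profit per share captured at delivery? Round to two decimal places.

€1.71 per share

PV(dividends) I = 0.80·e^(−0.0324·3/12) + 1.25·e^(−0.0324·10/12) + 2.39·e^(−0.0324·13/12) = 4.3178
Fair forward F* = (S − I)·e^(rT) = (106.29 − 4.3178)·e^0.048600 = 101.9722 × 1.049800 = 107.0504
Market €105.34 < fair 107.0504: forward underpriced → reverse cash-and-carry (short the stock, invest proceeds at r, pay the dividends, go long the forward).
Profit at T = |F_mkt − F*| = |105.34 − 107.0504| = €1.71 per share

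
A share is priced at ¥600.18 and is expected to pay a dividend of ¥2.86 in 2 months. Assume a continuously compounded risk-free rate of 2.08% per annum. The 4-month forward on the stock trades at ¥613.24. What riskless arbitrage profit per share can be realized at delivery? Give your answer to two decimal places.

PV(dividends) I = 2.86·e^(−0.0208·2/12) = 2.8501
Fair forward F* = (S − I)·e^(rT) = (600.18 − 2.8501)·e^0.006933 = 597.3299 × 1.006957 = 601.4855
Market ¥613.24 > fair 601.4855: forward overpriced → cash-and-carry (borrow at r, buy the stock and collect the dividends, short the forward).
Profit at T = |F_mkt − F*| = |613.24 − 601.4855| = ¥11.75 per share

¥11.75 per share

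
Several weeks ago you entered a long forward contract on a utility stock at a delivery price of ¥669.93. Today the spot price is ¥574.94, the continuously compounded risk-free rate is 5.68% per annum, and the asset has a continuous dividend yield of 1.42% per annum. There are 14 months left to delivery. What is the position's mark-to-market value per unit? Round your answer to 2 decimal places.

-¥61.48

Current fair forward for the remaining 14 months: F = S·e^((r − q)·T), (r − q) = 0.0568 − 0.0142 = 0.0426
F = 574.94 · e^(0.0426 × 14/12) = 574.94 × 1.050956 = 604.2366
Value of long forward = (F − K)·e^(−rT) = (604.2366 − 669.93) · e^(−0.0568·14/12)
= -65.6934 × 0.935881 = -61.48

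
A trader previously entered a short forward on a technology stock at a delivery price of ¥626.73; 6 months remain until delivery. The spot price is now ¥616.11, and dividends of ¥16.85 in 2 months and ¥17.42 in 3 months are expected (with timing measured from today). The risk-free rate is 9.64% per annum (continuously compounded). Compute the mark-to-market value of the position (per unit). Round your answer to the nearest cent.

¥14.71

PV(remaining dividends) I = 16.85·e^(−0.0964·2/12) + 17.42·e^(−0.0964·3/12) = 33.5866
Current forward F = (S − I)·e^(rT) = (616.11 − 33.5866)·e^(0.0964·6/12) = 582.5234 × 1.049381 = 611.2890
Value (long) = (F − K)·e^(−rT) = (611.2890 − 626.73) × 0.952943 = -14.7144
Short position value = −(long value) = ¥14.71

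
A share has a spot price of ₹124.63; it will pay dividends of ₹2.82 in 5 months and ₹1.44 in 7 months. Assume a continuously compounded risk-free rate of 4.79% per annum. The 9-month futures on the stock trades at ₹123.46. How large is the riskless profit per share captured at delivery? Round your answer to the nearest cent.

PV(dividends) I = 2.82·e^(−0.0479·5/12) + 1.44·e^(−0.0479·7/12) = 4.1646
Fair futures F* = (S − I)·e^(rT) = (124.63 − 4.1646)·e^0.035925 = 120.4654 × 1.036578 = 124.8718
Market ₹123.46 < fair 124.8718: forward underpriced → reverse cash-and-carry (short the stock, invest proceeds at r, pay the dividends, go long the forward).
Profit at T = |F_mkt − F*| = |123.46 − 124.8718| = ₹1.41 per share

₹1.41 per share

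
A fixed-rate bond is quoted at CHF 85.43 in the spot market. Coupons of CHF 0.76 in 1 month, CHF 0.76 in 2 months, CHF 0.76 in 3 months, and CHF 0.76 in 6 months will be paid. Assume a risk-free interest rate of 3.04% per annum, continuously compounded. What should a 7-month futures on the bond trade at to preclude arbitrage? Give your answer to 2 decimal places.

CHF 83.89

PV(coupons) I = 0.76·e^(−0.0304·1/12) + 0.76·e^(−0.0304·2/12) + 0.76·e^(−0.0304·3/12) + 0.76·e^(−0.0304·6/12)
I = 0.7581 + 0.7562 + 0.7542 + 0.7485 = 3.0170
F = (S − I)·e^(rT) = (85.43 − 3.0170) · e^(0.0304·7/12)
= 82.4130 · e^0.017733 = 82.4130 × 1.017891 = CHF 83.89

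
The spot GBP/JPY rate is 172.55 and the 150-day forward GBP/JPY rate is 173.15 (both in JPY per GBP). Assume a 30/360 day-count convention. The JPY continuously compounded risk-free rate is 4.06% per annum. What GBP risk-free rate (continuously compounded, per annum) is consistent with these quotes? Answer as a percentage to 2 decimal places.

3.23%

F = S·e^((r_JPY − r_GBP)T) ⇒ r_GBP = r_JPY − ln(F/S)/T
ln(173.15/172.55) = 0.003471; /(150/360) = 0.008330
r_GBP = 0.0406 − 0.008330 = 0.032270
r_GBP = 3.23%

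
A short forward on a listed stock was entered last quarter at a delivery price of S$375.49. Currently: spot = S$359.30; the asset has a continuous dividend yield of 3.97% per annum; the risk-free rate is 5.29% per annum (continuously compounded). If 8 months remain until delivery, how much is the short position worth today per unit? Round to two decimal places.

S$12.56

Current fair forward for the remaining 8 months: F = S·e^((r − q)·T), (r − q) = 0.0529 − 0.0397 = 0.0132
F = 359.30 · e^(0.0132 × 8/12) = 359.30 × 1.008839 = 362.4759
Value of long forward = (F − K)·e^(−rT) = (362.4759 − 375.49) · e^(−0.0529·8/12)
= -13.0141 × 0.965348 = -12.56
Short position value = −(long value) = S$12.56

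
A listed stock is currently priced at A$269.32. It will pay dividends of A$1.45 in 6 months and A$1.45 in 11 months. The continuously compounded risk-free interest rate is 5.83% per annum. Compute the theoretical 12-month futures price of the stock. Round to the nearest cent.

PV(dividends) I = 1.45·e^(−0.0583·6/12) + 1.45·e^(−0.0583·11/12)
I = 1.4083 + 1.3745 = 2.7828
F = (S − I)·e^(rT) = (269.32 − 2.7828) · e^(0.0583·12/12)
= 266.5372 · e^0.058300 = 266.5372 × 1.060033 = A$282.54

A$282.54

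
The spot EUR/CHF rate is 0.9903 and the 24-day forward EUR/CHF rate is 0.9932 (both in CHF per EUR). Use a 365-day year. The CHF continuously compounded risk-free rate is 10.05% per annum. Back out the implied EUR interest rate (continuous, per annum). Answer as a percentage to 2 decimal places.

5.60%

F = S·e^((r_CHF − r_EUR)T) ⇒ r_EUR = r_CHF − ln(F/S)/T
ln(0.9932/0.9903) = 0.002924; /(24/365) = 0.044469
r_EUR = 0.1005 − 0.044469 = 0.056031
r_EUR = 5.60%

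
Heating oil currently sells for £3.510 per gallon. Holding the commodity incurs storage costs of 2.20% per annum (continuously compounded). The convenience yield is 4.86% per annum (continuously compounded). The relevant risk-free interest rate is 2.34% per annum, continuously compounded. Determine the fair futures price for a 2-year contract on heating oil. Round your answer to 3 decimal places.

Net carry = r + u − y = 0.0234 + 0.0220 − 0.0486 = -0.0032
F = S·e^((r+u−y)T) = 3.510 · e^(-0.0032 × 2) = 3.510 · e^-0.006400
= 3.510 × 0.993620 = £3.488 per gallon

£3.488 per gallon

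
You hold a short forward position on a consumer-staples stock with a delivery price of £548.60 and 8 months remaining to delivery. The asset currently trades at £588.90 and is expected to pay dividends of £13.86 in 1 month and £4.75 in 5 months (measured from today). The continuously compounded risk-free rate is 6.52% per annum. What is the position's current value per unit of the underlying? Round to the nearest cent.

PV(remaining dividends) I = 13.86·e^(−0.0652·1/12) + 4.75·e^(−0.0652·5/12) = 18.4076
Current forward F = (S − I)·e^(rT) = (588.90 − 18.4076)·e^(0.0652·8/12) = 570.4924 × 1.044425 = 595.8365
Value (long) = (F − K)·e^(−rT) = (595.8365 − 548.60) × 0.957464 = 45.2272
Short position value = −(long value) = -£45.23

-£45.23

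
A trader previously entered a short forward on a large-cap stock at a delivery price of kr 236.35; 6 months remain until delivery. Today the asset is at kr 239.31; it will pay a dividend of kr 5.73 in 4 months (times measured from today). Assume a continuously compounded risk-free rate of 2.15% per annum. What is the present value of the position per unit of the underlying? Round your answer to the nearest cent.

kr 0.20

PV(remaining dividends) I = 5.73·e^(−0.0215·4/12) = 5.6891
Current forward F = (S − I)·e^(rT) = (239.31 − 5.6891)·e^(0.0215·6/12) = 233.6209 × 1.010808 = 236.1459
Value (long) = (F − K)·e^(−rT) = (236.1459 − 236.35) × 0.989308 = -0.2019
Short position value = −(long value) = kr 0.20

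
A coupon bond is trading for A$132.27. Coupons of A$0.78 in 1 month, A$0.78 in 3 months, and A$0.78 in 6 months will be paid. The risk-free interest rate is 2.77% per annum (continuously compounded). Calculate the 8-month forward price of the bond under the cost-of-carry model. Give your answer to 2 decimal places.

PV(coupons) I = 0.78·e^(−0.0277·1/12) + 0.78·e^(−0.0277·3/12) + 0.78·e^(−0.0277·6/12)
I = 0.7782 + 0.7746 + 0.7693 = 2.3221
F = (S − I)·e^(rT) = (132.27 − 2.3221) · e^(0.0277·8/12)
= 129.9479 · e^0.018467 = 129.9479 × 1.018639 = A$132.37

A$132.37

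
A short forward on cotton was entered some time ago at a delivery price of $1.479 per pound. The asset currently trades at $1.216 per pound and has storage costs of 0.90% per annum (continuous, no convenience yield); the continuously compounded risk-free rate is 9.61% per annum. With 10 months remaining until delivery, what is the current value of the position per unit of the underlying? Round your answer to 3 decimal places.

Current fair forward for the remaining 10 months: F = S·e^((r + u)·T), (r + u) = 0.0961 + 0.0090 = 0.1051
F = 1.216 · e^(0.1051 × 10/12) = 1.216 × 1.091533 = 1.3273
Value of long forward = (F − K)·e^(−rT) = (1.3273 − 1.479) · e^(−0.0961·10/12)
= -0.1517 × 0.923039 = -0.140
Short position value = −(long value) = $0.140

$0.140 per pound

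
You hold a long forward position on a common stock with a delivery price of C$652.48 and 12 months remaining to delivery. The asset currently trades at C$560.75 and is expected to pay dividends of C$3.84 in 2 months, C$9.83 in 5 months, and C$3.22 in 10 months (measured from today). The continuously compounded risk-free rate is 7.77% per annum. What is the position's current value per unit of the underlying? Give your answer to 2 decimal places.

-C$59.28

PV(remaining dividends) I = 3.84·e^(−0.0777·2/12) + 9.83·e^(−0.0777·5/12) + 3.22·e^(−0.0777·10/12) = 16.3256
Current forward F = (S − I)·e^(rT) = (560.75 − 16.3256)·e^(0.0777·12/12) = 544.4244 × 1.080798 = 588.4128
Value (long) = (F − K)·e^(−rT) = (588.4128 − 652.48) × 0.925242 = -59.2777
Value = -C$59.28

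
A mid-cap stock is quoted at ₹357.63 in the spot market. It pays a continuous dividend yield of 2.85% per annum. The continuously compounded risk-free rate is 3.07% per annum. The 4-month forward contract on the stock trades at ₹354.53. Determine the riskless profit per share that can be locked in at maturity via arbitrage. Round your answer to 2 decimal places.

Fair forward: F* = S·e^(carry·T), with carry = (r − q) = 0.0307 − 0.0285 = 0.0022
F* = 357.63 · e^(0.0022 × 4/12) = 357.63 · e^0.000733 = 357.63 × 1.000733 = ₹357.8921
Market ₹354.53 < fair ₹357.8921: forward underpriced → reverse cash-and-carry (short spot, go long the forward).
At maturity, profit = |F_mkt − F*| = |354.53 − 357.8921| = ₹3.36 per share

₹3.36 per share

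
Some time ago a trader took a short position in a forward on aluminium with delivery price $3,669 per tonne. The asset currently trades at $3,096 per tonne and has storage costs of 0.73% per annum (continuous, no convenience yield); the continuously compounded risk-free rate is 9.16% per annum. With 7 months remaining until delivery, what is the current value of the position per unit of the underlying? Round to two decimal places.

Current fair forward for the remaining 7 months: F = S·e^((r + u)·T), (r + u) = 0.0916 + 0.0073 = 0.0989
F = 3096 · e^(0.0989 × 7/12) = 3096 × 1.05938830 = 3279.8662
Value of long forward = (F − K)·e^(−rT) = (3279.8662 − 3669) · e^(−0.0916·7/12)
= -389.1338 × 0.94796914 = -368.89
Short position value = −(long value) = $368.89

$368.89 per tonne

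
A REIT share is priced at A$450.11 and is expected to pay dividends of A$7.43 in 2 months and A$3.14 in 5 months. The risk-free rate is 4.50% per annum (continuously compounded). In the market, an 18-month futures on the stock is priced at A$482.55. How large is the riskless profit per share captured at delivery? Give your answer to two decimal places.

PV(dividends) I = 7.43·e^(−0.0450·2/12) + 3.14·e^(−0.0450·5/12) = 10.4562
Fair futures F* = (S − I)·e^(rT) = (450.11 − 10.4562)·e^0.067500 = 439.6538 × 1.069830 = 470.3548
Market A$482.55 > fair 470.3548: forward overpriced → cash-and-carry (borrow at r, buy the stock and collect the dividends, short the forward).
Profit at T = |F_mkt − F*| = |482.55 − 470.3548| = A$12.20 per share

A$12.20 per share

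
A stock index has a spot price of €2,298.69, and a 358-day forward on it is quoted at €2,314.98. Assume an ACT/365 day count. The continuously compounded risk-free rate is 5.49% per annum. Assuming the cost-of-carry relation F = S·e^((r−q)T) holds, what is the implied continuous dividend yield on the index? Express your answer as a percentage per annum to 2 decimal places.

4.77%

From F = S·e^((r−q)T): (r − q) = ln(F/S)/T
ln(2314.98/2298.69) = ln(1.007087) = 0.007062
(r − q) = 0.007062 / (358/365) = 0.007200
q = r − ln(F/S)/T = 0.0549 − 0.007200 = 0.047700
q = 4.77%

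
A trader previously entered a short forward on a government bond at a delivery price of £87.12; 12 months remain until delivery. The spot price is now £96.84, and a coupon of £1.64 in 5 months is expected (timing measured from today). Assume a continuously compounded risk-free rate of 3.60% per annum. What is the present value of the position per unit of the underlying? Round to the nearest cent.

-£11.18

PV(remaining coupons) I = 1.64·e^(−0.0360·5/12) = 1.6156
Current forward F = (S − I)·e^(rT) = (96.84 − 1.6156)·e^(0.0360·12/12) = 95.2244 × 1.036656 = 98.7149
Value (long) = (F − K)·e^(−rT) = (98.7149 − 87.12) × 0.964640 = 11.1849
Short position value = −(long value) = -£11.18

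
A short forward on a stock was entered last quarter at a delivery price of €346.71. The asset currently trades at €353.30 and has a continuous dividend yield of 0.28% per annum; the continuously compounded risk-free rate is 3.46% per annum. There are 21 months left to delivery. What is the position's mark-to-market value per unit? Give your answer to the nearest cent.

Current fair forward for the remaining 21 months: F = S·e^((r − q)·T), (r − q) = 0.0346 − 0.0028 = 0.0318
F = 353.30 · e^(0.0318 × 21/12) = 353.30 × 1.057228 = 373.5187
Value of long forward = (F − K)·e^(−rT) = (373.5187 − 346.71) · e^(−0.0346·21/12)
= 26.8087 × 0.941247 = 25.23
Short position value = −(long value) = -€25.23

-€25.23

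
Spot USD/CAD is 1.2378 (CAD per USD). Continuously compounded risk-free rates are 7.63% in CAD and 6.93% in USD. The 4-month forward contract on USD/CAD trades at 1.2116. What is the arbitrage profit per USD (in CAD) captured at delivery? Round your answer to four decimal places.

0.0291 per USD (in CAD)

Fair forward: F* = S·e^(carry·T), with carry = (r_CAD − r_USD) = 0.0763 − 0.0693 = 0.0070
F* = 1.2378 · e^(0.0070 × 4/12) = 1.2378 · e^0.002333 = 1.2378 × 1.002336 = 1.2407
Market 1.2116 < fair 1.2407: forward underpriced → reverse cash-and-carry (short spot, go long the forward).
At maturity, profit = |F_mkt − F*| = |1.2116 − 1.2407| = 0.0291 per USD (in CAD)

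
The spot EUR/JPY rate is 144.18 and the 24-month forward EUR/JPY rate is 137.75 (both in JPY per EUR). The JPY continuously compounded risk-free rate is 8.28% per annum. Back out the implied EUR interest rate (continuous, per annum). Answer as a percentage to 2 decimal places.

F = S·e^((r_JPY − r_EUR)T) ⇒ r_EUR = r_JPY − ln(F/S)/T
ln(137.75/144.18) = -0.045622; /(24/12) = -0.022811
r_EUR = 0.0828 + 0.022811 = 0.105611
r_EUR = 10.56%

10.56%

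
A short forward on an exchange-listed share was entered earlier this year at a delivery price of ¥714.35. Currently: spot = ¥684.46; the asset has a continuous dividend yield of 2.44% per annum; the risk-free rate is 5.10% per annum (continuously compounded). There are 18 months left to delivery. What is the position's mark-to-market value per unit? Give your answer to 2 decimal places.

Current fair forward for the remaining 18 months: F = S·e^((r − q)·T), (r − q) = 0.0510 − 0.0244 = 0.0266
F = 684.46 · e^(0.0266 × 18/12) = 684.46 × 1.040707 = 712.3223
Value of long forward = (F − K)·e^(−rT) = (712.3223 − 714.35) · e^(−0.0510·18/12)
= -2.0277 × 0.926353 = -1.88
Short position value = −(long value) = ¥1.88

¥1.88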